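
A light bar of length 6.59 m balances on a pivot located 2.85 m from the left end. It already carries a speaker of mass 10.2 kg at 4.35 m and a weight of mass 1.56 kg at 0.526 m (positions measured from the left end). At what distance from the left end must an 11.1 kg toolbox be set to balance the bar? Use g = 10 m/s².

Sum moments about the pivot (at 2.85 m from the left end) (the support reaction has zero arm there).
Speaker: 10.2 × 10 = 102 N down at 4.35 m → arm 1.5 m, τ = 102 × 1.5 = 153 N·m clockwise.
Weight: 1.56 × 10 = 15.6 N down at 0.526 m → arm 2.324 m, τ = 15.6 × 2.324 = 36.25 N·m counterclockwise.
Net moment of existing loads = 116.8 N·m clockwise.
The toolbox weighs 11.1 × 10 = 111 N and must supply an equal counterclockwise moment, so its lever arm about the pivot is 116.8 / 111 = 1.05 m.
That puts it at 2.85 − 1.05 = 1.8 m from the left end.

x ≈ 1.8 m from the left end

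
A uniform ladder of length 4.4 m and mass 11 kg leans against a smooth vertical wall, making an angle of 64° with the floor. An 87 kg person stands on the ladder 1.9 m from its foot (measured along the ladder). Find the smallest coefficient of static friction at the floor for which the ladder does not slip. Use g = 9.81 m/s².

Sum moments about the foot of the ladder (the floor normal and friction both act there and drop out).
Ladder weight 11×9.81 = 107.9 N acts at 2.2 m along the ladder; its horizontal arm is 2.2·cos64° = 0.9644 m → τ = 104.1 N·m clockwise.
Person: 87×9.81 = 853.5 N at 1.9 m → arm 0.8329 m → τ = 710.9 N·m clockwise.
Wall normal N acts horizontally at the top; its moment arm is the height L sinθ = 4.4·sin64° = 3.955 m, counterclockwise.
Setting net torque to zero: N × 3.955 = 815 → N = 206.1 N.
ΣFx = 0 ⇒ f = N_wall = 206.1 N. ΣFy = 0 ⇒ N_floor = 961.4 N.
μ_min = f / N_floor = 206.1 / 961.4 = 0.214.

μ_min ≈ 0.214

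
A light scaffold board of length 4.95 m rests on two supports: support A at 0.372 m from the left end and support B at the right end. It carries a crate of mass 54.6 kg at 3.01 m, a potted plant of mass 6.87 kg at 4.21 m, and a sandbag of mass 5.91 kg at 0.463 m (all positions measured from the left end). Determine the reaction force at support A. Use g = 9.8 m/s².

R_A ≈ 294 N

Take moments about support B.
Crate: 54.6 × 9.8 = 535.1 N down at 3.01 m → arm 1.94 m, τ = 535.1 × 1.94 = 1038 N·m counterclockwise.
Potted plant: 6.87 × 9.8 = 67.33 N down at 4.21 m → arm 0.74 m, τ = 67.33 × 0.74 = 49.82 N·m counterclockwise.
Sandbag: 5.91 × 9.8 = 57.92 N down at 0.463 m → arm 4.487 m, τ = 57.92 × 4.487 = 259.9 N·m counterclockwise.
Net load moment about support B = 1348 N·m counterclockwise.
Reaction R at support A is upward at 0.372 m, arm 4.578 m → moment R × 4.578 clockwise.
Setting net torque to zero: R × 4.578 = 1348 → R = 294 N.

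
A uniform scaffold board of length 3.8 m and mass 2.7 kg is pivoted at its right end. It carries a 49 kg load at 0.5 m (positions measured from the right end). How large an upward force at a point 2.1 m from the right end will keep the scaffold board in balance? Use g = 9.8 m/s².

F ≈ 138 N

About the right end:
Beam weight: 2.7 × 9.8 = 26.46 N down at 1.9 m → arm 1.9 m, τ = 26.46 × 1.9 = 50.27 N·m counterclockwise.
Load: 49 × 9.8 = 480.2 N down at 0.5 m → arm 0.5 m, τ = 480.2 × 0.5 = 240.1 N·m counterclockwise.
Net moment of the loads = 290.4 N·m counterclockwise.
The upward force F acts at a point 2.1 m from the right end, arm 2.1 m, giving F × 2.1 clockwise.
Στ = 0 ⇒ F × 2.1 = 290.4 ⇒ F = 290.4 / 2.1 = 138 N.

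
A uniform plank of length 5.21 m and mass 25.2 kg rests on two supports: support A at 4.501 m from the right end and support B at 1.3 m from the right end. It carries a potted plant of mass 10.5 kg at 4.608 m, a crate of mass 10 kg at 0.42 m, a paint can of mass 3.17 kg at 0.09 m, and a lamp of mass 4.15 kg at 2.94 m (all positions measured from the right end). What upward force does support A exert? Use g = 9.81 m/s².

Take moments about support B.
Beam weight: 25.2 × 9.81 = 247.2 N down at 2.605 m → arm 1.305 m, τ = 247.2 × 1.305 = 322.6 N·m counterclockwise.
Potted plant: 10.5 × 9.81 = 103 N down at 4.608 m → arm 3.308 m, τ = 103 × 3.308 = 340.7 N·m counterclockwise.
Crate: 10 × 9.81 = 98.1 N down at 0.42 m → arm 0.88 m, τ = 98.1 × 0.88 = 86.33 N·m clockwise.
Paint can: 3.17 × 9.81 = 31.1 N down at 0.09 m → arm 1.21 m, τ = 31.1 × 1.21 = 37.63 N·m clockwise.
Lamp: 4.15 × 9.81 = 40.71 N down at 2.94 m → arm 1.64 m, τ = 40.71 × 1.64 = 66.76 N·m counterclockwise.
Net load moment about support B = 606.1 N·m counterclockwise.
Reaction R at support A is upward at 4.501 m, arm 3.201 m → moment R × 3.201 clockwise.
Balancing moments: R × 3.201 = 606.1, giving R = 189 N.

R_A ≈ 189 N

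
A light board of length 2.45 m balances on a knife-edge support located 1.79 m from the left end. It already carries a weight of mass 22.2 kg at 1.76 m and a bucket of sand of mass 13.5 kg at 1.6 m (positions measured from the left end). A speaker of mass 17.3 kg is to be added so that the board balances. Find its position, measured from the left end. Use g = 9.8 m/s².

Sum moments about the knife-edge support (at 1.79 m from the left end) (the support reaction has zero arm there).
Weight: 22.2 × 9.8 = 217.6 N down at 1.76 m → arm 0.03 m, τ = 217.6 × 0.03 = 6.528 N·m counterclockwise.
Bucket of sand: 13.5 × 9.8 = 132.3 N down at 1.6 m → arm 0.19 m, τ = 132.3 × 0.19 = 25.14 N·m counterclockwise.
Net moment of existing loads = 31.67 N·m counterclockwise.
The speaker weighs 17.3 × 9.8 = 169.5 N and must supply an equal clockwise moment, so its lever arm about the knife-edge support is 31.67 / 169.5 = 0.187 m.
That puts it at 1.79 + 0.187 = 1.98 m from the left end.

x ≈ 1.98 m from the left end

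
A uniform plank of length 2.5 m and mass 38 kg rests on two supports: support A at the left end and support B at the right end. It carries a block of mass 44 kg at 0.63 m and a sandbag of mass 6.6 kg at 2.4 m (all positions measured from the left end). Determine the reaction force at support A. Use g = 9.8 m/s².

Choose support B as the axis so its reaction then has zero moment arm.
Beam weight: 38 × 9.8 = 372.4 N down at 1.25 m → arm 1.25 m, τ = 372.4 × 1.25 = 465.5 N·m counterclockwise.
Block: 44 × 9.8 = 431.2 N down at 0.63 m → arm 1.87 m, τ = 431.2 × 1.87 = 806.3 N·m counterclockwise.
Sandbag: 6.6 × 9.8 = 64.68 N down at 2.4 m → arm 0.1 m, τ = 64.68 × 0.1 = 6.468 N·m counterclockwise.
Net load moment about support B = 1278 N·m counterclockwise.
Reaction R at support A is upward at 0 m, arm 2.5 m → moment R × 2.5 clockwise.
Στ = 0 ⇒ R × 2.5 = 1278 ⇒ R = 511 N.

R_A ≈ 511 N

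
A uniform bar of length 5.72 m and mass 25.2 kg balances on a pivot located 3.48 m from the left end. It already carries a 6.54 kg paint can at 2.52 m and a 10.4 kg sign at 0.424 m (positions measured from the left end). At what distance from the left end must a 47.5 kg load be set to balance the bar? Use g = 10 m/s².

Choose the pivot (at 3.48 m from the left end) as the axis so the support reaction has zero arm there.
Beam weight: 25.2 × 10 = 252 N down at 2.86 m → arm 0.62 m, τ = 252 × 0.62 = 156.2 N·m counterclockwise.
Paint can: 6.54 × 10 = 65.4 N down at 2.52 m → arm 0.96 m, τ = 65.4 × 0.96 = 62.78 N·m counterclockwise.
Sign: 10.4 × 10 = 104 N down at 0.424 m → arm 3.056 m, τ = 104 × 3.056 = 317.8 N·m counterclockwise.
Net moment of existing loads = 536.8 N·m counterclockwise.
The load weighs 47.5 × 10 = 475 N and must supply an equal clockwise moment, so its lever arm about the pivot is 536.8 / 475 = 1.13 m.
That puts it at 3.48 + 1.13 = 4.61 m from the left end.

x ≈ 4.61 m from the left end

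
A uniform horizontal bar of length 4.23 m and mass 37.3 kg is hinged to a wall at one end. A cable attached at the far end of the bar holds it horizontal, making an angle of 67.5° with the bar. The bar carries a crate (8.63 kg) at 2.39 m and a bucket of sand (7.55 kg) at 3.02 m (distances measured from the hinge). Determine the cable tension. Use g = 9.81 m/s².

T ≈ 307 N

About the hinge:
Beam weight: 37.3 × 9.81 = 365.9 N down at 2.115 m → arm 2.115 m, τ = 365.9 × 2.115 = 773.9 N·m clockwise.
Crate: 8.63 × 9.81 = 84.66 N down at 2.39 m → arm 2.39 m, τ = 84.66 × 2.39 = 202.3 N·m clockwise.
Bucket of sand: 7.55 × 9.81 = 74.07 N down at 3.02 m → arm 3.02 m, τ = 74.07 × 3.02 = 223.7 N·m clockwise.
Total clockwise load moment = 1200 N·m.
The cable tension T acts at 4.23 m; only its component perpendicular to the bar, T sinθ, produces torque. sin 67.5° = 0.9239.
Balancing moments: T × 4.23 × 0.9239 = 1200, giving T = 1200 / 3.908 = 307 N.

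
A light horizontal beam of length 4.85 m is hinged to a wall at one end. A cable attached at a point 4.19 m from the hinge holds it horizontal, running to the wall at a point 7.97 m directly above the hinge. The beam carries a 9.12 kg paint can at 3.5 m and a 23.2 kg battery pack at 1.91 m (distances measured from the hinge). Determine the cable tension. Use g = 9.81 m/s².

Sum moments about the hinge (the unknown hinge reaction has zero arm there).
Paint can: 9.12 × 9.81 = 89.47 N down at 3.5 m → arm 3.5 m, τ = 89.47 × 3.5 = 313.1 N·m clockwise.
Battery pack: 23.2 × 9.81 = 227.6 N down at 1.91 m → arm 1.91 m, τ = 227.6 × 1.91 = 434.7 N·m clockwise.
Total clockwise load moment = 747.8 N·m.
The cable tension T acts at 4.19 m; only its component perpendicular to the beam, T sinθ, produces torque. sinθ = h/√(h²+d²) = 7.97/√(7.97²+4.19²) = 0.8851.
Setting net torque to zero: T × 4.19 × 0.8851 = 747.8 → T = 747.8 / 3.709 = 202 N.

T ≈ 202 N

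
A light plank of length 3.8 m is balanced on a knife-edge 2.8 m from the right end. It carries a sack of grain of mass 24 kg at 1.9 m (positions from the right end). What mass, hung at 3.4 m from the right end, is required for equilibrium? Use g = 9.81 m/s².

Taking torques about the knife-edge (at 2.8 m from the right end):
Sack of grain: 24 × 9.81 = 235.4 N down at 1.9 m → arm 0.9 m, τ = 235.4 × 0.9 = 211.9 N·m clockwise.
Net moment of known loads = 211.9 N·m clockwise.
An unknown mass m at 3.4 m has arm 0.6 m; its moment is m·g·0.6 counterclockwise.
For rotational equilibrium, m × 9.81 × 0.6 = 211.9, so m = 211.9 / (9.81 × 0.6) = 36 kg.

m ≈ 36 kg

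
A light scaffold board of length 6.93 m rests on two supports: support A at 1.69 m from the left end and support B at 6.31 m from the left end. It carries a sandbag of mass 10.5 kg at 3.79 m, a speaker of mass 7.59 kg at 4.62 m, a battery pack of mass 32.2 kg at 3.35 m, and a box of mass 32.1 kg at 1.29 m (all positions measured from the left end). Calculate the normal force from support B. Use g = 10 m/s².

Choose support A as the axis so its reaction then has zero moment arm.
Sandbag: 10.5 × 10 = 105 N down at 3.79 m → arm 2.1 m, τ = 105 × 2.1 = 220.5 N·m clockwise.
Speaker: 7.59 × 10 = 75.9 N down at 4.62 m → arm 2.93 m, τ = 75.9 × 2.93 = 222.4 N·m clockwise.
Battery pack: 32.2 × 10 = 322 N down at 3.35 m → arm 1.66 m, τ = 322 × 1.66 = 534.5 N·m clockwise.
Box: 32.1 × 10 = 321 N down at 1.29 m → arm 0.4 m, τ = 321 × 0.4 = 128.4 N·m counterclockwise.
Net load moment about support A = 849 N·m clockwise.
Reaction R at support B is upward at 6.31 m, arm 4.62 m → moment R × 4.62 counterclockwise.
Στ = 0 ⇒ R × 4.62 = 849 ⇒ R = 184 N.

R_B ≈ 184 N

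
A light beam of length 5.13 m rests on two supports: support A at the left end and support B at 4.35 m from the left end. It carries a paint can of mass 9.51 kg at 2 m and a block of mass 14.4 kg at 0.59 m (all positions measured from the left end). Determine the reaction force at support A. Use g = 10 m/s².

R_A ≈ 176 N

Choose support B as the axis so its reaction then has zero moment arm.
Paint can: 9.51 × 10 = 95.1 N down at 2 m → arm 2.35 m, τ = 95.1 × 2.35 = 223.5 N·m counterclockwise.
Block: 14.4 × 10 = 144 N down at 0.59 m → arm 3.76 m, τ = 144 × 3.76 = 541.4 N·m counterclockwise.
Net load moment about support B = 764.9 N·m counterclockwise.
Reaction R at support A is upward at 0 m, arm 4.35 m → moment R × 4.35 clockwise.
For rotational equilibrium, R × 4.35 = 764.9, so R = 176 N.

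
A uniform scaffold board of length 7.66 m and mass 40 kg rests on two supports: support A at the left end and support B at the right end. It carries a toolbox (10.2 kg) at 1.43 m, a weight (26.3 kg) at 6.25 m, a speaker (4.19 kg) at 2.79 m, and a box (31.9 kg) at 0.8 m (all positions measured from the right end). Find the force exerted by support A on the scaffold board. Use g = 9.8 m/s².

Take moments about support B.
Beam weight: 40 × 9.8 = 392 N down at 3.83 m → arm 3.83 m, τ = 392 × 3.83 = 1501 N·m counterclockwise.
Toolbox: 10.2 × 9.8 = 99.96 N down at 1.43 m → arm 1.43 m, τ = 99.96 × 1.43 = 142.9 N·m counterclockwise.
Weight: 26.3 × 9.8 = 257.7 N down at 6.25 m → arm 6.25 m, τ = 257.7 × 6.25 = 1611 N·m counterclockwise.
Speaker: 4.19 × 9.8 = 41.06 N down at 2.79 m → arm 2.79 m, τ = 41.06 × 2.79 = 114.6 N·m counterclockwise.
Box: 31.9 × 9.8 = 312.6 N down at 0.8 m → arm 0.8 m, τ = 312.6 × 0.8 = 250.1 N·m counterclockwise.
Net load moment about support B = 3620 N·m counterclockwise.
Reaction R at support A is upward at 7.66 m, arm 7.66 m → moment R × 7.66 clockwise.
Στ = 0 ⇒ R × 7.66 = 3620 ⇒ R = 473 N.

R_A ≈ 473 N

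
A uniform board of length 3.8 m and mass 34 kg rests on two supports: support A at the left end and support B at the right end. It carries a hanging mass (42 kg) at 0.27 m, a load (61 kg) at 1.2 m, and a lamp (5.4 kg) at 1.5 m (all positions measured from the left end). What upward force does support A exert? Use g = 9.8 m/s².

R_A ≈ 990 N

Choose support B as the axis so its reaction then has zero moment arm.
Beam weight: 34 × 9.8 = 333.2 N down at 1.9 m → arm 1.9 m, τ = 333.2 × 1.9 = 633.1 N·m counterclockwise.
Hanging mass: 42 × 9.8 = 411.6 N down at 0.27 m → arm 3.53 m, τ = 411.6 × 3.53 = 1453 N·m counterclockwise.
Load: 61 × 9.8 = 597.8 N down at 1.2 m → arm 2.6 m, τ = 597.8 × 2.6 = 1554 N·m counterclockwise.
Lamp: 5.4 × 9.8 = 52.92 N down at 1.5 m → arm 2.3 m, τ = 52.92 × 2.3 = 121.7 N·m counterclockwise.
Net load moment about support B = 3762 N·m counterclockwise.
Reaction R at support A is upward at 0 m, arm 3.8 m → moment R × 3.8 clockwise.
Balancing moments: R × 3.8 = 3762, giving R = 990 N.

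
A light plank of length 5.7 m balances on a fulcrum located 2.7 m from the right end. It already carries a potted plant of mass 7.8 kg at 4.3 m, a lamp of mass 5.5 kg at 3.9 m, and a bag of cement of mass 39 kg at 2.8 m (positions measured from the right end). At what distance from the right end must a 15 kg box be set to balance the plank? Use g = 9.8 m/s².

Taking torques about the fulcrum (at 2.7 m from the right end):
Potted plant: 7.8 × 9.8 = 76.44 N down at 4.3 m → arm 1.6 m, τ = 76.44 × 1.6 = 122.3 N·m counterclockwise.
Lamp: 5.5 × 9.8 = 53.9 N down at 3.9 m → arm 1.2 m, τ = 53.9 × 1.2 = 64.68 N·m counterclockwise.
Bag of cement: 39 × 9.8 = 382.2 N down at 2.8 m → arm 0.1 m, τ = 382.2 × 0.1 = 38.22 N·m counterclockwise.
Net moment of existing loads = 225.2 N·m counterclockwise.
The box weighs 15 × 9.8 = 147 N and must supply an equal clockwise moment, so its lever arm about the fulcrum is 225.2 / 147 = 1.53 m.
That puts it at 2.7 − 1.53 = 1.17 m from the right end.

x ≈ 1.17 m from the right end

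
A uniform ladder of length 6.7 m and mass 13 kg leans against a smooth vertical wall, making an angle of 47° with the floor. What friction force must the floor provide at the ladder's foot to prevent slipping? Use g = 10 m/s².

f ≈ 60.6 N

Taking torques about the foot of the ladder:
Ladder weight 13×10 = 130 N acts at 3.35 m along the ladder; its horizontal arm is 3.35·cos47° = 2.285 m → τ = 297.1 N·m clockwise.
Wall normal N acts horizontally at the top; its moment arm is the height L sinθ = 6.7·sin47° = 4.9 m, counterclockwise.
Στ = 0 ⇒ N × 4.9 = 297.1 ⇒ N = 60.6 N.
ΣFx = 0: friction at the foot balances the wall's push, so f = N_wall = 60.6 N.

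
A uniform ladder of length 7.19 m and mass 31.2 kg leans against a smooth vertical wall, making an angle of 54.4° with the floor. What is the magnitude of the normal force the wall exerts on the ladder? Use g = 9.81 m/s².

Sum moments about the foot of the ladder (the floor normal and friction both act there and drop out).
Ladder weight 31.2×9.81 = 306.1 N acts at 3.595 m along the ladder; its horizontal arm is 3.595·cos54.4° = 2.093 m → τ = 640.7 N·m clockwise.
Wall normal N acts horizontally at the top; its moment arm is the height L sinθ = 7.19·sin54.4° = 5.846 m, counterclockwise.
For rotational equilibrium, N × 5.846 = 640.7, so N = 110 N.

N_wall ≈ 110 N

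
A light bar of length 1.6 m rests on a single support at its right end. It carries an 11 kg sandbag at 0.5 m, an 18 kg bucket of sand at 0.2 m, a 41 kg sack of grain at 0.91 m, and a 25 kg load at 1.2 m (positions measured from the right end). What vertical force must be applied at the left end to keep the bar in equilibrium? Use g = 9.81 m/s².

Sum moments about the right end (the unknown pivot reaction has zero arm there).
Sandbag: 11 × 9.81 = 107.9 N down at 0.5 m → arm 0.5 m, τ = 107.9 × 0.5 = 53.95 N·m counterclockwise.
Bucket of sand: 18 × 9.81 = 176.6 N down at 0.2 m → arm 0.2 m, τ = 176.6 × 0.2 = 35.32 N·m counterclockwise.
Sack of grain: 41 × 9.81 = 402.2 N down at 0.91 m → arm 0.91 m, τ = 402.2 × 0.91 = 366 N·m counterclockwise.
Load: 25 × 9.81 = 245.2 N down at 1.2 m → arm 1.2 m, τ = 245.2 × 1.2 = 294.2 N·m counterclockwise.
Net moment of the loads = 749.5 N·m counterclockwise.
The upward force F acts at the left end, arm 1.6 m, giving F × 1.6 clockwise.
For rotational equilibrium, F × 1.6 = 749.5, so F = 749.5 / 1.6 = 468 N.

F ≈ 468 N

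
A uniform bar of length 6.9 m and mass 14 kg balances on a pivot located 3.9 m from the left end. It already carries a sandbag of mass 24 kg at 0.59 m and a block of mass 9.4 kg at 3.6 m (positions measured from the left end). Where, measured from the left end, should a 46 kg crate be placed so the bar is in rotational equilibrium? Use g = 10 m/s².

x ≈ 5.83 m from the left end

Take moments about the pivot (at 3.9 m from the left end).
Beam weight: 14 × 10 = 140 N down at 3.45 m → arm 0.45 m, τ = 140 × 0.45 = 63 N·m counterclockwise.
Sandbag: 24 × 10 = 240 N down at 0.59 m → arm 3.31 m, τ = 240 × 3.31 = 794.4 N·m counterclockwise.
Block: 9.4 × 10 = 94 N down at 3.6 m → arm 0.3 m, τ = 94 × 0.3 = 28.2 N·m counterclockwise.
Net moment of existing loads = 885.6 N·m counterclockwise.
The crate weighs 46 × 10 = 460 N and must supply an equal clockwise moment, so its lever arm about the pivot is 885.6 / 460 = 1.93 m.
That puts it at 3.9 + 1.93 = 5.83 m from the left end.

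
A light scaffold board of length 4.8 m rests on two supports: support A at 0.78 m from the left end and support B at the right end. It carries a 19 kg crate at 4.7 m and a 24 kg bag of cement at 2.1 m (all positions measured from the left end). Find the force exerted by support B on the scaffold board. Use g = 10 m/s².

About support A:
Crate: 19 × 10 = 190 N down at 4.7 m → arm 3.92 m, τ = 190 × 3.92 = 744.8 N·m clockwise.
Bag of cement: 24 × 10 = 240 N down at 2.1 m → arm 1.32 m, τ = 240 × 1.32 = 316.8 N·m clockwise.
Net load moment about support A = 1062 N·m clockwise.
Reaction R at support B is upward at 4.8 m, arm 4.02 m → moment R × 4.02 counterclockwise.
Στ = 0 ⇒ R × 4.02 = 1062 ⇒ R = 264 N.

R_B ≈ 264 N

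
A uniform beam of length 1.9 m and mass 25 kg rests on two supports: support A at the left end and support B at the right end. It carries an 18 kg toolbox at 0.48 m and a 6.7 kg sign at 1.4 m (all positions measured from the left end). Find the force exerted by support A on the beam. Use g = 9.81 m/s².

About support B:
Beam weight: 25 × 9.81 = 245.2 N down at 0.95 m → arm 0.95 m, τ = 245.2 × 0.95 = 232.9 N·m counterclockwise.
Toolbox: 18 × 9.81 = 176.6 N down at 0.48 m → arm 1.42 m, τ = 176.6 × 1.42 = 250.8 N·m counterclockwise.
Sign: 6.7 × 9.81 = 65.73 N down at 1.4 m → arm 0.5 m, τ = 65.73 × 0.5 = 32.87 N·m counterclockwise.
Net load moment about support B = 516.6 N·m counterclockwise.
Reaction R at support A is upward at 0 m, arm 1.9 m → moment R × 1.9 clockwise.
Στ = 0 ⇒ R × 1.9 = 516.6 ⇒ R = 272 N.

R_A ≈ 272 N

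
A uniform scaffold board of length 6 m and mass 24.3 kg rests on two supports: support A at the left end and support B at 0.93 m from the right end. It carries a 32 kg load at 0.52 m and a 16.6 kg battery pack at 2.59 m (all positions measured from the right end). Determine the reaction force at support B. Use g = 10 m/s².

R_B ≈ 601 N

Take moments about support A.
Beam weight: 24.3 × 10 = 243 N down at 3 m → arm 3 m, τ = 243 × 3 = 729 N·m clockwise.
Load: 32 × 10 = 320 N down at 0.52 m → arm 5.48 m, τ = 320 × 5.48 = 1754 N·m clockwise.
Battery pack: 16.6 × 10 = 166 N down at 2.59 m → arm 3.41 m, τ = 166 × 3.41 = 566.1 N·m clockwise.
Net load moment about support A = 3049 N·m clockwise.
Reaction R at support B is upward at 0.93 m, arm 5.07 m → moment R × 5.07 counterclockwise.
Στ = 0 ⇒ R × 5.07 = 3049 ⇒ R = 601 N.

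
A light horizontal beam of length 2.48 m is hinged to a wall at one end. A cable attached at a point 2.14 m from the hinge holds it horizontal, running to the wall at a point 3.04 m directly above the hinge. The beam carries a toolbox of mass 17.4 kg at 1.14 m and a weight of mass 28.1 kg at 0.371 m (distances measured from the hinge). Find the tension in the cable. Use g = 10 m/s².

T ≈ 173 N

About the hinge:
Toolbox: 17.4 × 10 = 174 N down at 1.14 m → arm 1.14 m, τ = 174 × 1.14 = 198.4 N·m clockwise.
Weight: 28.1 × 10 = 281 N down at 0.371 m → arm 0.371 m, τ = 281 × 0.371 = 104.3 N·m clockwise.
Total clockwise load moment = 302.7 N·m.
The cable tension T acts at 2.14 m; only its component perpendicular to the beam, T sinθ, produces torque. sinθ = h/√(h²+d²) = 3.04/√(3.04²+2.14²) = 0.8177.
Balancing moments: T × 2.14 × 0.8177 = 302.7, giving T = 302.7 / 1.75 = 173 N.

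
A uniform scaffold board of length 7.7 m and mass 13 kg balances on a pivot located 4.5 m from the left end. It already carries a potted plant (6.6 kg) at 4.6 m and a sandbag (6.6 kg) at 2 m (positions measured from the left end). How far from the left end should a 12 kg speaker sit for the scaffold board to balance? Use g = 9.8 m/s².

x ≈ 6.52 m from the left end

Sum moments about the pivot (at 4.5 m from the left end) (the support reaction has zero arm there).
Beam weight: 13 × 9.8 = 127.4 N down at 3.85 m → arm 0.65 m, τ = 127.4 × 0.65 = 82.81 N·m counterclockwise.
Potted plant: 6.6 × 9.8 = 64.68 N down at 4.6 m → arm 0.1 m, τ = 64.68 × 0.1 = 6.468 N·m clockwise.
Sandbag: 6.6 × 9.8 = 64.68 N down at 2 m → arm 2.5 m, τ = 64.68 × 2.5 = 161.7 N·m counterclockwise.
Net moment of existing loads = 238 N·m counterclockwise.
The speaker weighs 12 × 9.8 = 117.6 N and must supply an equal clockwise moment, so its lever arm about the pivot is 238 / 117.6 = 2.02 m.
That puts it at 4.5 + 2.02 = 6.52 m from the left end.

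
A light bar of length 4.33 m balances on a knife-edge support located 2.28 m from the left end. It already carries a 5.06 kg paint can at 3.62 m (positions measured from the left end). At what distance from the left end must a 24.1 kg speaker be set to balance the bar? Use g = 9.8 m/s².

Take moments about the knife-edge support (at 2.28 m from the left end).
Paint can: 5.06 × 9.8 = 49.59 N down at 3.62 m → arm 1.34 m, τ = 49.59 × 1.34 = 66.45 N·m clockwise.
Net moment of existing loads = 66.45 N·m clockwise.
The speaker weighs 24.1 × 9.8 = 236.2 N and must supply an equal counterclockwise moment, so its lever arm about the knife-edge support is 66.45 / 236.2 = 0.281 m.
That puts it at 2.28 − 0.281 = 2 m from the left end.

x ≈ 2 m from the left end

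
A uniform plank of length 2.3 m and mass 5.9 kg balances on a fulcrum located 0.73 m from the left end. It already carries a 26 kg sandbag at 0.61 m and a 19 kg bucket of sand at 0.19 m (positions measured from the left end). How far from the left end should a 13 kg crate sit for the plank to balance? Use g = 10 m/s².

x ≈ 1.57 m from the left end

Choose the fulcrum (at 0.73 m from the left end) as the axis so the support reaction has zero arm there.
Beam weight: 5.9 × 10 = 59 N down at 1.15 m → arm 0.42 m, τ = 59 × 0.42 = 24.78 N·m clockwise.
Sandbag: 26 × 10 = 260 N down at 0.61 m → arm 0.12 m, τ = 260 × 0.12 = 31.2 N·m counterclockwise.
Bucket of sand: 19 × 10 = 190 N down at 0.19 m → arm 0.54 m, τ = 190 × 0.54 = 102.6 N·m counterclockwise.
Net moment of existing loads = 109 N·m counterclockwise.
The crate weighs 13 × 10 = 130 N and must supply an equal clockwise moment, so its lever arm about the fulcrum is 109 / 130 = 0.838 m.
That puts it at 0.73 + 0.838 = 1.57 m from the left end.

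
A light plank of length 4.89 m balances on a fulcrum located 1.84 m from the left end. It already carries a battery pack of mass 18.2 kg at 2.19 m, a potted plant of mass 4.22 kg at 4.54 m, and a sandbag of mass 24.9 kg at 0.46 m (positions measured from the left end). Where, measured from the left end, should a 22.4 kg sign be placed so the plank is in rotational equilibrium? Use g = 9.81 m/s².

Take moments about the fulcrum (at 1.84 m from the left end).
Battery pack: 18.2 × 9.81 = 178.5 N down at 2.19 m → arm 0.35 m, τ = 178.5 × 0.35 = 62.47 N·m clockwise.
Potted plant: 4.22 × 9.81 = 41.4 N down at 4.54 m → arm 2.7 m, τ = 41.4 × 2.7 = 111.8 N·m clockwise.
Sandbag: 24.9 × 9.81 = 244.3 N down at 0.46 m → arm 1.38 m, τ = 244.3 × 1.38 = 337.1 N·m counterclockwise.
Net moment of existing loads = 162.8 N·m counterclockwise.
The sign weighs 22.4 × 9.81 = 219.7 N and must supply an equal clockwise moment, so its lever arm about the fulcrum is 162.8 / 219.7 = 0.741 m.
That puts it at 1.84 + 0.741 = 2.58 m from the left end.

x ≈ 2.58 m from the left end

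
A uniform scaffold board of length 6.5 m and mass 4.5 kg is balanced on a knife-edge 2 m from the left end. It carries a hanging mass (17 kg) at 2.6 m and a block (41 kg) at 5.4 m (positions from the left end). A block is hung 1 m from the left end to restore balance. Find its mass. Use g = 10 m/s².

Taking torques about the knife-edge (at 2 m from the left end):
Beam weight: 4.5 × 10 = 45 N down at 3.25 m → arm 1.25 m, τ = 45 × 1.25 = 56.25 N·m clockwise.
Hanging mass: 17 × 10 = 170 N down at 2.6 m → arm 0.6 m, τ = 170 × 0.6 = 102 N·m clockwise.
Block: 41 × 10 = 410 N down at 5.4 m → arm 3.4 m, τ = 410 × 3.4 = 1394 N·m clockwise.
Net moment of known loads = 1552 N·m clockwise.
An unknown mass m at 1 m has arm 1 m; its moment is m·g·1 counterclockwise.
For rotational equilibrium, m × 10 × 1 = 1552, so m = 1552 / (10 × 1) = 155 kg.

m ≈ 155 kg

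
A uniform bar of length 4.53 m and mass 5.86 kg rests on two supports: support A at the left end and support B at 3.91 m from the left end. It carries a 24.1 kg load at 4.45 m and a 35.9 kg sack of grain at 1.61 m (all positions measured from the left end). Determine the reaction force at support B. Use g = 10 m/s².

About support A:
Beam weight: 5.86 × 10 = 58.6 N down at 2.265 m → arm 2.265 m, τ = 58.6 × 2.265 = 132.7 N·m clockwise.
Load: 24.1 × 10 = 241 N down at 4.45 m → arm 4.45 m, τ = 241 × 4.45 = 1072 N·m clockwise.
Sack of grain: 35.9 × 10 = 359 N down at 1.61 m → arm 1.61 m, τ = 359 × 1.61 = 578 N·m clockwise.
Net load moment about support A = 1783 N·m clockwise.
Reaction R at support B is upward at 3.91 m, arm 3.91 m → moment R × 3.91 counterclockwise.
Setting net torque to zero: R × 3.91 = 1783 → R = 456 N.

R_B ≈ 456 N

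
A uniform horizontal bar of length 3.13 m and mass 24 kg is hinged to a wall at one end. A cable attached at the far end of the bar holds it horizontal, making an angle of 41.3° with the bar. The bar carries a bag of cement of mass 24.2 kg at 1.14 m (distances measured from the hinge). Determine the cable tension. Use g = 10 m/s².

Take moments about the hinge.
Beam weight: 24 × 10 = 240 N down at 1.565 m → arm 1.565 m, τ = 240 × 1.565 = 375.6 N·m clockwise.
Bag of cement: 24.2 × 10 = 242 N down at 1.14 m → arm 1.14 m, τ = 242 × 1.14 = 275.9 N·m clockwise.
Total clockwise load moment = 651.5 N·m.
The cable tension T acts at 3.13 m; only its component perpendicular to the bar, T sinθ, produces torque. sin 41.3° = 0.66.
Στ = 0 ⇒ T × 3.13 × 0.66 = 651.5 ⇒ T = 651.5 / 2.066 = 315 N.

T ≈ 315 N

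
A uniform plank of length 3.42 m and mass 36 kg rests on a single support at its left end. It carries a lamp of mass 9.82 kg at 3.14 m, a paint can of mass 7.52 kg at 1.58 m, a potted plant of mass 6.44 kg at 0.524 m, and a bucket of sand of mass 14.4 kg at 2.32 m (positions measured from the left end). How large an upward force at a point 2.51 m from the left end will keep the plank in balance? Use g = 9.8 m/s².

F ≈ 551 N

Taking torques about the left end:
Beam weight: 36 × 9.8 = 352.8 N down at 1.71 m → arm 1.71 m, τ = 352.8 × 1.71 = 603.3 N·m clockwise.
Lamp: 9.82 × 9.8 = 96.24 N down at 3.14 m → arm 3.14 m, τ = 96.24 × 3.14 = 302.2 N·m clockwise.
Paint can: 7.52 × 9.8 = 73.7 N down at 1.58 m → arm 1.58 m, τ = 73.7 × 1.58 = 116.4 N·m clockwise.
Potted plant: 6.44 × 9.8 = 63.11 N down at 0.524 m → arm 0.524 m, τ = 63.11 × 0.524 = 33.07 N·m clockwise.
Bucket of sand: 14.4 × 9.8 = 141.1 N down at 2.32 m → arm 2.32 m, τ = 141.1 × 2.32 = 327.4 N·m clockwise.
Net moment of the loads = 1382 N·m clockwise.
The upward force F acts at a point 2.51 m from the left end, arm 2.51 m, giving F × 2.51 counterclockwise.
Balancing moments: F × 2.51 = 1382, giving F = 1382 / 2.51 = 551 N.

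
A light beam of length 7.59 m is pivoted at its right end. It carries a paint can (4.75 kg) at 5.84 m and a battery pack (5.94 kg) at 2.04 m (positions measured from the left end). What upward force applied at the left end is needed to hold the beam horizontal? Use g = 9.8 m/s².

Sum moments about the right end (the unknown pivot reaction has zero arm there).
Paint can: 4.75 × 9.8 = 46.55 N down at 5.84 m → arm 1.75 m, τ = 46.55 × 1.75 = 81.46 N·m counterclockwise.
Battery pack: 5.94 × 9.8 = 58.21 N down at 2.04 m → arm 5.55 m, τ = 58.21 × 5.55 = 323.1 N·m counterclockwise.
Net moment of the loads = 404.6 N·m counterclockwise.
The upward force F acts at the left end, arm 7.59 m, giving F × 7.59 clockwise.
Setting net torque to zero: F × 7.59 = 404.6 → F = 404.6 / 7.59 = 53.3 N.

F ≈ 53.3 N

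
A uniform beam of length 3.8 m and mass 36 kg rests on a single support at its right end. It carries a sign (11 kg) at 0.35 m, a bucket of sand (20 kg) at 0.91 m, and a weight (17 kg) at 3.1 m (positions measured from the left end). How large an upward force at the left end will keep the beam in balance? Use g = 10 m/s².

Taking torques about the right end:
Beam weight: 36 × 10 = 360 N down at 1.9 m → arm 1.9 m, τ = 360 × 1.9 = 684 N·m counterclockwise.
Sign: 11 × 10 = 110 N down at 0.35 m → arm 3.45 m, τ = 110 × 3.45 = 379.5 N·m counterclockwise.
Bucket of sand: 20 × 10 = 200 N down at 0.91 m → arm 2.89 m, τ = 200 × 2.89 = 578 N·m counterclockwise.
Weight: 17 × 10 = 170 N down at 3.1 m → arm 0.7 m, τ = 170 × 0.7 = 119 N·m counterclockwise.
Net moment of the loads = 1760 N·m counterclockwise.
The upward force F acts at the left end, arm 3.8 m, giving F × 3.8 clockwise.
Balancing moments: F × 3.8 = 1760, giving F = 1760 / 3.8 = 463 N.

F ≈ 463 N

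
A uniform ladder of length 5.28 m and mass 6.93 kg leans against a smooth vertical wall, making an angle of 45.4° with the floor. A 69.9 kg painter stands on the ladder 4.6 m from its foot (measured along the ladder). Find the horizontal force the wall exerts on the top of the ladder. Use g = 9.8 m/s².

Taking torques about the foot of the ladder:
Ladder weight 6.93×9.8 = 67.91 N acts at 2.64 m along the ladder; its horizontal arm is 2.64·cos45.4° = 1.854 m → τ = 125.9 N·m clockwise.
Painter: 69.9×9.8 = 685 N at 4.6 m → arm 3.23 m → τ = 2213 N·m clockwise.
Wall normal N acts horizontally at the top; its moment arm is the height L sinθ = 5.28·sin45.4° = 3.759 m, counterclockwise.
Balancing moments: N × 3.759 = 2339, giving N = 622 N.

N_wall ≈ 622 N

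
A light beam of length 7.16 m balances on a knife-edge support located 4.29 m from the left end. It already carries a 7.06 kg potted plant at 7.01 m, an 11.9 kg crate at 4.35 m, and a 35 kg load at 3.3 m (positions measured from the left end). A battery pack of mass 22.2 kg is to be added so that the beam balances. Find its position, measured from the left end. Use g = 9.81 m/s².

x ≈ 4.95 m from the left end

Take moments about the knife-edge support (at 4.29 m from the left end).
Potted plant: 7.06 × 9.81 = 69.26 N down at 7.01 m → arm 2.72 m, τ = 69.26 × 2.72 = 188.4 N·m clockwise.
Crate: 11.9 × 9.81 = 116.7 N down at 4.35 m → arm 0.06 m, τ = 116.7 × 0.06 = 7.002 N·m clockwise.
Load: 35 × 9.81 = 343.4 N down at 3.3 m → arm 0.99 m, τ = 343.4 × 0.99 = 340 N·m counterclockwise.
Net moment of existing loads = 144.6 N·m counterclockwise.
The battery pack weighs 22.2 × 9.81 = 217.8 N and must supply an equal clockwise moment, so its lever arm about the knife-edge support is 144.6 / 217.8 = 0.664 m.
That puts it at 4.29 + 0.664 = 4.95 m from the left end.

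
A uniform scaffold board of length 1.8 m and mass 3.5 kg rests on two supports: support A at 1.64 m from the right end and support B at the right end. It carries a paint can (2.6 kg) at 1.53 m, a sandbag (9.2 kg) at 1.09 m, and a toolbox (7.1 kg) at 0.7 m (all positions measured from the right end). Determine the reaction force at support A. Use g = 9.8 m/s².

R_A ≈ 132 N

Choose support B as the axis so its reaction then has zero moment arm.
Beam weight: 3.5 × 9.8 = 34.3 N down at 0.9 m → arm 0.9 m, τ = 34.3 × 0.9 = 30.87 N·m counterclockwise.
Paint can: 2.6 × 9.8 = 25.48 N down at 1.53 m → arm 1.53 m, τ = 25.48 × 1.53 = 38.98 N·m counterclockwise.
Sandbag: 9.2 × 9.8 = 90.16 N down at 1.09 m → arm 1.09 m, τ = 90.16 × 1.09 = 98.27 N·m counterclockwise.
Toolbox: 7.1 × 9.8 = 69.58 N down at 0.7 m → arm 0.7 m, τ = 69.58 × 0.7 = 48.71 N·m counterclockwise.
Net load moment about support B = 216.8 N·m counterclockwise.
Reaction R at support A is upward at 1.64 m, arm 1.64 m → moment R × 1.64 clockwise.
Στ = 0 ⇒ R × 1.64 = 216.8 ⇒ R = 132 N.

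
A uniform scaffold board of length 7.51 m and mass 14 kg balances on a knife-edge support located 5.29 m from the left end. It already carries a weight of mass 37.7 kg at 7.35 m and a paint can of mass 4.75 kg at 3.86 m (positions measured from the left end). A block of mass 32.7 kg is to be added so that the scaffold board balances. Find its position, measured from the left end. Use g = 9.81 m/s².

About the knife-edge support (at 5.29 m from the left end):
Beam weight: 14 × 9.81 = 137.3 N down at 3.755 m → arm 1.535 m, τ = 137.3 × 1.535 = 210.8 N·m counterclockwise.
Weight: 37.7 × 9.81 = 369.8 N down at 7.35 m → arm 2.06 m, τ = 369.8 × 2.06 = 761.8 N·m clockwise.
Paint can: 4.75 × 9.81 = 46.6 N down at 3.86 m → arm 1.43 m, τ = 46.6 × 1.43 = 66.64 N·m counterclockwise.
Net moment of existing loads = 484.4 N·m clockwise.
The block weighs 32.7 × 9.81 = 320.8 N and must supply an equal counterclockwise moment, so its lever arm about the knife-edge support is 484.4 / 320.8 = 1.51 m.
That puts it at 5.29 − 1.51 = 3.78 m from the left end.

x ≈ 3.78 m from the left end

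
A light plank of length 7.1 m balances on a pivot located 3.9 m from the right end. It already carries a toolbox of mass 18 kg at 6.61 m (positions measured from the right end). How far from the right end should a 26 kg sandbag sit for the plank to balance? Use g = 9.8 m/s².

Choose the pivot (at 3.9 m from the right end) as the axis so the support reaction has zero arm there.
Toolbox: 18 × 9.8 = 176.4 N down at 6.61 m → arm 2.71 m, τ = 176.4 × 2.71 = 478 N·m counterclockwise.
Net moment of existing loads = 478 N·m counterclockwise.
The sandbag weighs 26 × 9.8 = 254.8 N and must supply an equal clockwise moment, so its lever arm about the pivot is 478 / 254.8 = 1.88 m.
That puts it at 3.9 − 1.88 = 2.02 m from the right end.

x ≈ 2.02 m from the right end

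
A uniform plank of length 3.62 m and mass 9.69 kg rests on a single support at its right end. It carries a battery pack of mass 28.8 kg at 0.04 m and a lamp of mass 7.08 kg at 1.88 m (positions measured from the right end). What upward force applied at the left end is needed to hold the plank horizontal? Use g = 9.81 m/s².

F ≈ 86.7 N

Taking torques about the right end:
Beam weight: 9.69 × 9.81 = 95.06 N down at 1.81 m → arm 1.81 m, τ = 95.06 × 1.81 = 172.1 N·m counterclockwise.
Battery pack: 28.8 × 9.81 = 282.5 N down at 0.04 m → arm 0.04 m, τ = 282.5 × 0.04 = 11.3 N·m counterclockwise.
Lamp: 7.08 × 9.81 = 69.45 N down at 1.88 m → arm 1.88 m, τ = 69.45 × 1.88 = 130.6 N·m counterclockwise.
Net moment of the loads = 314 N·m counterclockwise.
The upward force F acts at the left end, arm 3.62 m, giving F × 3.62 clockwise.
For rotational equilibrium, F × 3.62 = 314, so F = 314 / 3.62 = 86.7 N.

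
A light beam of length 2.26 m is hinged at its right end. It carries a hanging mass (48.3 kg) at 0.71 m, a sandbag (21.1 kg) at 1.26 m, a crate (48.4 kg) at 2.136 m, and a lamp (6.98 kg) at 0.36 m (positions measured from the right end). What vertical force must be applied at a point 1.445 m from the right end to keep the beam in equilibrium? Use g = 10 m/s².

Sum moments about the right end (the unknown pivot reaction has zero arm there).
Hanging mass: 48.3 × 10 = 483 N down at 0.71 m → arm 0.71 m, τ = 483 × 0.71 = 342.9 N·m counterclockwise.
Sandbag: 21.1 × 10 = 211 N down at 1.26 m → arm 1.26 m, τ = 211 × 1.26 = 265.9 N·m counterclockwise.
Crate: 48.4 × 10 = 484 N down at 2.136 m → arm 2.136 m, τ = 484 × 2.136 = 1034 N·m counterclockwise.
Lamp: 6.98 × 10 = 69.8 N down at 0.36 m → arm 0.36 m, τ = 69.8 × 0.36 = 25.13 N·m counterclockwise.
Net moment of the loads = 1668 N·m counterclockwise.
The upward force F acts at a point 1.445 m from the right end, arm 1.445 m, giving F × 1.445 clockwise.
Balancing moments: F × 1.445 = 1668, giving F = 1668 / 1.445 = 1150 N.

F ≈ 1150 N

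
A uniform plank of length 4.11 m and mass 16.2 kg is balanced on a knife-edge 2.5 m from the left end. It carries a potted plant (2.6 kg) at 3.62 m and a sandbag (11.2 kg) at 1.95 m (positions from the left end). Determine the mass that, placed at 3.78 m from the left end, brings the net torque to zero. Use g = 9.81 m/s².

Taking torques about the knife-edge (at 2.5 m from the left end):
Beam weight: 16.2 × 9.81 = 158.9 N down at 2.055 m → arm 0.445 m, τ = 158.9 × 0.445 = 70.71 N·m counterclockwise.
Potted plant: 2.6 × 9.81 = 25.51 N down at 3.62 m → arm 1.12 m, τ = 25.51 × 1.12 = 28.57 N·m clockwise.
Sandbag: 11.2 × 9.81 = 109.9 N down at 1.95 m → arm 0.55 m, τ = 109.9 × 0.55 = 60.45 N·m counterclockwise.
Net moment of known loads = 102.6 N·m counterclockwise.
An unknown mass m at 3.78 m has arm 1.28 m; its moment is m·g·1.28 clockwise.
Setting net torque to zero: m × 9.81 × 1.28 = 102.6 → m = 102.6 / (9.81 × 1.28) = 8.17 kg.

m ≈ 8.17 kg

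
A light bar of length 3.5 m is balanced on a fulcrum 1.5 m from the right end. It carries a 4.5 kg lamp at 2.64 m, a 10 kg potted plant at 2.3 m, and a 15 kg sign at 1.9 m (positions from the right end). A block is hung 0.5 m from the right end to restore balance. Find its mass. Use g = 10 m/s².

About the fulcrum (at 1.5 m from the right end):
Lamp: 4.5 × 10 = 45 N down at 2.64 m → arm 1.14 m, τ = 45 × 1.14 = 51.3 N·m counterclockwise.
Potted plant: 10 × 10 = 100 N down at 2.3 m → arm 0.8 m, τ = 100 × 0.8 = 80 N·m counterclockwise.
Sign: 15 × 10 = 150 N down at 1.9 m → arm 0.4 m, τ = 150 × 0.4 = 60 N·m counterclockwise.
Net moment of known loads = 191.3 N·m counterclockwise.
An unknown mass m at 0.5 m has arm 1 m; its moment is m·g·1 clockwise.
Balancing moments: m × 10 × 1 = 191.3, giving m = 191.3 / (10 × 1) = 19.1 kg.

m ≈ 19.1 kg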